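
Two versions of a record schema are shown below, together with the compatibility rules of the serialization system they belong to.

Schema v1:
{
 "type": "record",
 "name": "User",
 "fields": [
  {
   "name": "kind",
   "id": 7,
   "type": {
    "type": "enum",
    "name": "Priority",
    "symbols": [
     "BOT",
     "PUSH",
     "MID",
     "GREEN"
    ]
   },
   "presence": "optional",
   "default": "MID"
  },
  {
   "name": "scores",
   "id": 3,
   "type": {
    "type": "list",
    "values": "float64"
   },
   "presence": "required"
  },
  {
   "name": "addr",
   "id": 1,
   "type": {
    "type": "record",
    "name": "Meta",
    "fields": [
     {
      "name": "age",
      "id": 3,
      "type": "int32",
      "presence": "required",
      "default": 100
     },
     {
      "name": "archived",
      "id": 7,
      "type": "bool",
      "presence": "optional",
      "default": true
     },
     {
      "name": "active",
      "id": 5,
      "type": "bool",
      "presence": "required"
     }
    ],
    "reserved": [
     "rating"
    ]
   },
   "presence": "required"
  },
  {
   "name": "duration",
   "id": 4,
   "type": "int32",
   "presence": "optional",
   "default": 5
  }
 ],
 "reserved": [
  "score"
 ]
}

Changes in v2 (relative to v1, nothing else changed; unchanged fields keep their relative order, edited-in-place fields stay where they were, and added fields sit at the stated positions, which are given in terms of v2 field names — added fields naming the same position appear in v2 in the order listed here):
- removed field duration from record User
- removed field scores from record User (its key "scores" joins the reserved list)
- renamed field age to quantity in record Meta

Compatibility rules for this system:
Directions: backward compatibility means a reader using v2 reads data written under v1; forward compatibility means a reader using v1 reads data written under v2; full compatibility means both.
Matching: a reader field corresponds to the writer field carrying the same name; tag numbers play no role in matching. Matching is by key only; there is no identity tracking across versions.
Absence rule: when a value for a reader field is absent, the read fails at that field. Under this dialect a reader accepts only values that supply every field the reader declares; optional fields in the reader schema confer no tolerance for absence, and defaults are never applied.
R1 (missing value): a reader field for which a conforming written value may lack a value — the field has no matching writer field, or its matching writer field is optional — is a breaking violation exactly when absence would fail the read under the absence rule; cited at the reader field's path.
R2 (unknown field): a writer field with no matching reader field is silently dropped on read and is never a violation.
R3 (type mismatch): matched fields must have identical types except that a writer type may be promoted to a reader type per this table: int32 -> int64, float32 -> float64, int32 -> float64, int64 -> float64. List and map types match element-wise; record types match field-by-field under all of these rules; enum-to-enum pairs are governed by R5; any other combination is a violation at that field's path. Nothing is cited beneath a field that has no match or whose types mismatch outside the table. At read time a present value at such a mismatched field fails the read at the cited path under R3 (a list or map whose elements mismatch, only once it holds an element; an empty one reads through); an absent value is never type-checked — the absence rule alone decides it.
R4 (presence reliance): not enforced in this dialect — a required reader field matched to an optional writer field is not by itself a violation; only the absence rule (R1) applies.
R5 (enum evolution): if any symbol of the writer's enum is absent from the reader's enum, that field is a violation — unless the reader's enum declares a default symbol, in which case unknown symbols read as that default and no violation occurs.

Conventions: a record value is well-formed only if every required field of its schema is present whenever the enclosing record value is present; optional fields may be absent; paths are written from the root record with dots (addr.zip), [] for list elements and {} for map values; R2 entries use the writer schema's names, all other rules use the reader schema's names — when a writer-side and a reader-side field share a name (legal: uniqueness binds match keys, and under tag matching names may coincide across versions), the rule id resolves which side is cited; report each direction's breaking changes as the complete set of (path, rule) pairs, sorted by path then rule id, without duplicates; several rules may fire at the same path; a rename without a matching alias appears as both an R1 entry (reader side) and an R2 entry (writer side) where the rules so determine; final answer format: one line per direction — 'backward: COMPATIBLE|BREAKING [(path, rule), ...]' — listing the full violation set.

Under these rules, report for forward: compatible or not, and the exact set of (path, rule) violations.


forward: BREAKING [(addr.age, R1), (addr.archived, R1), (duration, R1), (kind, R1), (scores, R1)]

in User below, arrows point writer -> reader
forward pass over User, reader schema v1, writer schema v2:
  kind: paired with writer kind (Priority -> Priority; writer optional)
  scores: no writer match
  addr: paired with writer addr (Meta -> Meta; writer required)
  duration: no writer match
  addr.age: no writer match
  addr.archived: paired with writer addr.archived (bool -> bool; writer optional)
  addr.active: paired with writer addr.active (bool -> bool; writer required)
  leftover writer field: addr.quantity
  breaking: (addr.age, R1)
  breaking: (addr.archived, R1)
  breaking: (duration, R1)
  breaking: (kind, R1)
  breaking: (scores, R1)
  => 5 violation(s): forward is BREAKING for User
diffs on User not affecting the asked answer:
  removed field duration from record User -> fires only in the backward direction of User, which is not asked here


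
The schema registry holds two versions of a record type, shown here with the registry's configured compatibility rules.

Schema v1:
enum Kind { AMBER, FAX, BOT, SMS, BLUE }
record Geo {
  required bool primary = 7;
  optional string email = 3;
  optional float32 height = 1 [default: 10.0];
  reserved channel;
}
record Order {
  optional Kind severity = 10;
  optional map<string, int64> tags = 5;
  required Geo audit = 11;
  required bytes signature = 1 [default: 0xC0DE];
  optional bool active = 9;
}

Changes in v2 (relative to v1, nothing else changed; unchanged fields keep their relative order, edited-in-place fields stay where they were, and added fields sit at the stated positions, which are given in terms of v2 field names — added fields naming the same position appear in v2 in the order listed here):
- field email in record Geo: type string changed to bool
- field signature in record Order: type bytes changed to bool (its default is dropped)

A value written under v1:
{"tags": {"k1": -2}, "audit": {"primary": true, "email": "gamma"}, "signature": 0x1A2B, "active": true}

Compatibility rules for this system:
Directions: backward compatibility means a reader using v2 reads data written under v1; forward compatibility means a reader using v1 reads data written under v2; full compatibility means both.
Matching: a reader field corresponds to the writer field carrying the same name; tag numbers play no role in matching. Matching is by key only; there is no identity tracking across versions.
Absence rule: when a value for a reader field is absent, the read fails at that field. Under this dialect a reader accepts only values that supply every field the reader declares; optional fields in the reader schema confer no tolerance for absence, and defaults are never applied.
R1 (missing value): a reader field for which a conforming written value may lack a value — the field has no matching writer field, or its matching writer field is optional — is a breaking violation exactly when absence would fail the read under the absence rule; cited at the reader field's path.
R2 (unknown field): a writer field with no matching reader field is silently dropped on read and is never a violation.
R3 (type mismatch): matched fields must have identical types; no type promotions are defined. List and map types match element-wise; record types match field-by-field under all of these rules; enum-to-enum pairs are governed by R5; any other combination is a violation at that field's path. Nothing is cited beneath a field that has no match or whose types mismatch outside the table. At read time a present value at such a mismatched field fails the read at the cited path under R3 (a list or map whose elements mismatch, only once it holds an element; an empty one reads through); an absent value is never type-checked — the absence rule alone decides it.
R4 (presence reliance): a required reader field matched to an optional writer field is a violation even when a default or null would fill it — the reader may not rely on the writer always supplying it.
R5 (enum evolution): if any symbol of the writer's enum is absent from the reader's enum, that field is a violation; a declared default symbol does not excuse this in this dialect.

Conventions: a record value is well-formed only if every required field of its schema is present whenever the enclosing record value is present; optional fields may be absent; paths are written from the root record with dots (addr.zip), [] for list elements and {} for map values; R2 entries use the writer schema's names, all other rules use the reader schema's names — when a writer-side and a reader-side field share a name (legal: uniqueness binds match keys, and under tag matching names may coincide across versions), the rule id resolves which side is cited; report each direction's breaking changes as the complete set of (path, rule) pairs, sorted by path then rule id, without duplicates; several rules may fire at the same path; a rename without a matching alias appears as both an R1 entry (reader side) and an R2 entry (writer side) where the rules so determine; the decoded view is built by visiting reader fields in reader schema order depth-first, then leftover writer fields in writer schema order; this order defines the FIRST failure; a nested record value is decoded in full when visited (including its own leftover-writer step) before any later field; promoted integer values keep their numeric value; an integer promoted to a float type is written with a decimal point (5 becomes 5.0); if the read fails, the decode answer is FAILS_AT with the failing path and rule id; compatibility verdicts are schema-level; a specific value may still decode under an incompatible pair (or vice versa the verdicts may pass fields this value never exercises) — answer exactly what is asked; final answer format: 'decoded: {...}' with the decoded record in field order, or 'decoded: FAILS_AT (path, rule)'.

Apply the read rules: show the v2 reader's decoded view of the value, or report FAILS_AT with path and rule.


the writer's type comes first in each Order pair
decode walk for Order under reader schema v2:
  read fails at severity under R1 (no fill)
  => FAILS_AT (severity, R1)
checking off the Order differences that do not matter here:
  field email in record Geo: type string changed to bool -> matters for Order compatibility verdicts, not for this value's decode
  field signature in record Order: type bytes changed to bool (its default is dropped) -> matters for Order compatibility verdicts, not for this value's decode

decoded: FAILS_AT (severity, R1)


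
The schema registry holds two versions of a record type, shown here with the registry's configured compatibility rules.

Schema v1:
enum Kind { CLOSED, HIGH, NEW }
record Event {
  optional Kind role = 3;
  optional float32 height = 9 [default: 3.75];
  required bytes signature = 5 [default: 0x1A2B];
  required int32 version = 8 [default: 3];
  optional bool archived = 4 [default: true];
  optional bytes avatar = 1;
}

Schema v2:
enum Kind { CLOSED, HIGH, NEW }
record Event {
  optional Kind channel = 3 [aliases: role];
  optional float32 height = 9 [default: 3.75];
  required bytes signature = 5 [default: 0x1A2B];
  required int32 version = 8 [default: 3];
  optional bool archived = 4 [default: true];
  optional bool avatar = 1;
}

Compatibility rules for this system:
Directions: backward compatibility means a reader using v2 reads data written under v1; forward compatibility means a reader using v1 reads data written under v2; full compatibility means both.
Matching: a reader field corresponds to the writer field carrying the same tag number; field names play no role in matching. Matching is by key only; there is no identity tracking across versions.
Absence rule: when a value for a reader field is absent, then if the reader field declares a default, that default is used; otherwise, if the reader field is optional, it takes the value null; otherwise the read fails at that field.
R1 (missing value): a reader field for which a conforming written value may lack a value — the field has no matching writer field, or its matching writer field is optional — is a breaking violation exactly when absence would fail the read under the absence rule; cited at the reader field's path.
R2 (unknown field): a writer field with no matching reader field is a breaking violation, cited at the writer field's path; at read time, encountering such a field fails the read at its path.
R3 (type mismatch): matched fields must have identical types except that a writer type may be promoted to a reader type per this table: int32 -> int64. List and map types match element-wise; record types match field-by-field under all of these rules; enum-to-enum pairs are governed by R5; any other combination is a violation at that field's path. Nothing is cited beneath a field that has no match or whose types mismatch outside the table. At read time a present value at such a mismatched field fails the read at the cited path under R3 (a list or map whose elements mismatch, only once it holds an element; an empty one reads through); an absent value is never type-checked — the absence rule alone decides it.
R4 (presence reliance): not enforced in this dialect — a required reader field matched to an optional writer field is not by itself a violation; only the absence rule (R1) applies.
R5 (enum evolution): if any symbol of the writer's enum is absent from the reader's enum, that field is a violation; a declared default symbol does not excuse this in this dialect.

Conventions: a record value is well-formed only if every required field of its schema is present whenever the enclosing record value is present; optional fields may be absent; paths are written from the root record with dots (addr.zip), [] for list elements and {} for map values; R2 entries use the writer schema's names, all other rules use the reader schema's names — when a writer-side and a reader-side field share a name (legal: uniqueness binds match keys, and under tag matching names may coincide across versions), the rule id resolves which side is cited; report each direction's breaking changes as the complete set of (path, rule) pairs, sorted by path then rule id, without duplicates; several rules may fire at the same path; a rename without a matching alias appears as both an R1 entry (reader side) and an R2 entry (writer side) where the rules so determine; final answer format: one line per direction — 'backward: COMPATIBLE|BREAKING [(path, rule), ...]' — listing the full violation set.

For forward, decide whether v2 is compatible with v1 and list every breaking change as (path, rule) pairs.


forward: BREAKING [(avatar, R3)]

the writer's type comes first in each Event pair
forward for Event (reader v1, writer v2):
  Kind -> Kind, writer optional: role aligns to channel
  float32 -> float32, writer optional: height aligns to height
  bytes -> bytes, writer required: signature aligns to signature
  int32 -> int32, writer required: version aligns to version
  bool -> bool, writer optional: archived aligns to archived
  bool -> bytes, writer optional: avatar aligns to avatar
  breaking: (avatar, R3)
  => forward: BREAKING (1)
ruling out the remaining Event differences:
  renamed field role to channel in record Event (alias role declared on the renamed field) -> no rule fires on it in Event's dialect; the asked verdict holds


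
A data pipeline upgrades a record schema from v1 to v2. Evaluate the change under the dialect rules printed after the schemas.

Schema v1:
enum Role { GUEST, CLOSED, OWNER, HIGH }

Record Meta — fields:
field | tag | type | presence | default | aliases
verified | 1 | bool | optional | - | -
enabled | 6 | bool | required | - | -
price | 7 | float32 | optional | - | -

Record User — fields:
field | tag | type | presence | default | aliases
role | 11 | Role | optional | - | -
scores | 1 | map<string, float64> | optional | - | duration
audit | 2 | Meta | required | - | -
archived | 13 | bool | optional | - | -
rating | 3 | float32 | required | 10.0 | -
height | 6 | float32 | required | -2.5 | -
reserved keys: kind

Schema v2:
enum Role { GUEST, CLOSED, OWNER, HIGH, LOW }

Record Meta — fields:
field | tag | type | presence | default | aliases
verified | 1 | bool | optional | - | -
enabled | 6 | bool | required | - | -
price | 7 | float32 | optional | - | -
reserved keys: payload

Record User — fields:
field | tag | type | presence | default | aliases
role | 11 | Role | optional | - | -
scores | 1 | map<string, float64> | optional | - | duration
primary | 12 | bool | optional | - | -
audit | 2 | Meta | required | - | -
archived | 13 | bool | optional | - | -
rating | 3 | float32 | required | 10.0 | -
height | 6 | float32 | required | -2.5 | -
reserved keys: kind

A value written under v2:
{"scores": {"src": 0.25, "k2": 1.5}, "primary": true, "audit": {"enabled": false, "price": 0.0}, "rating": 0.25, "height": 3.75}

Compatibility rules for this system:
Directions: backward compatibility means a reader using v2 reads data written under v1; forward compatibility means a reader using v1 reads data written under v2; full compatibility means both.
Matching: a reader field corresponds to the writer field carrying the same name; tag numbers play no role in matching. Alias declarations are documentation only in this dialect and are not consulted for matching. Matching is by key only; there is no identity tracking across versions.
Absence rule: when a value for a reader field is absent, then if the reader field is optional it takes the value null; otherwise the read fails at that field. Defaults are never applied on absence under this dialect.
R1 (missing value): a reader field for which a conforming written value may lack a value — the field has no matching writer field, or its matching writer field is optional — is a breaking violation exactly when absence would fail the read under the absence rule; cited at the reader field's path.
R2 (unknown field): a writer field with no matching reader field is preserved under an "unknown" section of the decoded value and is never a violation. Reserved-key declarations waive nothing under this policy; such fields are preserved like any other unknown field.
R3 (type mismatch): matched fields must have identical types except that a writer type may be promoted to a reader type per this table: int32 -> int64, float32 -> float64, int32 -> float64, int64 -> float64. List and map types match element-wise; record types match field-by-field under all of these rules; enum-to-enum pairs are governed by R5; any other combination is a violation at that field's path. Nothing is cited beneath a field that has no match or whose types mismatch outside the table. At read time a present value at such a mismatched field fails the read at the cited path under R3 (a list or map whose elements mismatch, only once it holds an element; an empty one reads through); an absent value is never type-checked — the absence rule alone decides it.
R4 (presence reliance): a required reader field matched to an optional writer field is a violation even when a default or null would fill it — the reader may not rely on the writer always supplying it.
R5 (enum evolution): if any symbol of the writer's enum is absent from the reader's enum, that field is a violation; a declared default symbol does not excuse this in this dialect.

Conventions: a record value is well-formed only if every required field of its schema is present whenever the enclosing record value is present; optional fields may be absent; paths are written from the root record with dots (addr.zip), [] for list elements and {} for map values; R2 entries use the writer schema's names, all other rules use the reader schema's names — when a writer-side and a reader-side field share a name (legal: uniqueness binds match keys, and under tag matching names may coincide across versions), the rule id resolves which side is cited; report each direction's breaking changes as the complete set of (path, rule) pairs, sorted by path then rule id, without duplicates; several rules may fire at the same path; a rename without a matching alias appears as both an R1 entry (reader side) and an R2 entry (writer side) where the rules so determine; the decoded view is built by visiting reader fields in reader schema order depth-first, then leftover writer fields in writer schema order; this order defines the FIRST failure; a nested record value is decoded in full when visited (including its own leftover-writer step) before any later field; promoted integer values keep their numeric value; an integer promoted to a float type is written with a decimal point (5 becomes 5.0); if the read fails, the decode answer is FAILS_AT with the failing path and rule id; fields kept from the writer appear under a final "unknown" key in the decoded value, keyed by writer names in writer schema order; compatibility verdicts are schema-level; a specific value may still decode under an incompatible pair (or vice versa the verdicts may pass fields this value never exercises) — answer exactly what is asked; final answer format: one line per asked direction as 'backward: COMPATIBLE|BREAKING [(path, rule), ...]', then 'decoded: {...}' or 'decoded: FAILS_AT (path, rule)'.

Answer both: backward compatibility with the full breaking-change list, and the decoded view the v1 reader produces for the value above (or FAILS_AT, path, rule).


the writer's type comes first in each User pair
backward pass over User, reader schema v2, writer schema v1:
  Role -> Role, writer optional: role aligns to role
  map<string, float64> -> map<string, float64>, writer optional: scores aligns to scores
  primary: no writer match
  Meta -> Meta, writer required: audit aligns to audit
  bool -> bool, writer optional: archived aligns to archived
  float32 -> float32, writer required: rating aligns to rating
  float32 -> float32, writer required: height aligns to height
  bool -> bool, writer optional: audit.verified aligns to audit.verified
  bool -> bool, writer required: audit.enabled aligns to audit.enabled
  float32 -> float32, writer optional: audit.price aligns to audit.price
  => no violations; backward on User: COMPATIBLE
decoding the User value with the v1 reader:
  role := null (absent, optional -> null)
  scores := {"src": 0.25, "k2": 1.5}
  audit.verified := null (absent, optional -> null)
  audit.enabled := false
  audit.price := 0.0
  archived := null (absent, optional -> null)
  rating := 0.25
  height := 3.75
  writer primary: kept under "unknown"
  => decoded: {"role": null, "scores": {"src": 0.25, "k2": 1.5}, "audit": {"verified": null, "enabled": false, "price": 0.0}, "archived": null, "rating": 0.25, "height": 3.75, "unknown": {"primary": true}}
ruling out the remaining User differences:
  enum Role (field role in record User): symbol LOW added -> matters only for User's forward compatibility — outside the asked direction

backward: COMPATIBLE []; decoded: {"role": null, "scores": {"src": 0.25, "k2": 1.5}, "audit": {"verified": null, "enabled": false, "price": 0.0}, "archived": null, "rating": 0.25, "height": 3.75, "unknown": {"primary": true}}


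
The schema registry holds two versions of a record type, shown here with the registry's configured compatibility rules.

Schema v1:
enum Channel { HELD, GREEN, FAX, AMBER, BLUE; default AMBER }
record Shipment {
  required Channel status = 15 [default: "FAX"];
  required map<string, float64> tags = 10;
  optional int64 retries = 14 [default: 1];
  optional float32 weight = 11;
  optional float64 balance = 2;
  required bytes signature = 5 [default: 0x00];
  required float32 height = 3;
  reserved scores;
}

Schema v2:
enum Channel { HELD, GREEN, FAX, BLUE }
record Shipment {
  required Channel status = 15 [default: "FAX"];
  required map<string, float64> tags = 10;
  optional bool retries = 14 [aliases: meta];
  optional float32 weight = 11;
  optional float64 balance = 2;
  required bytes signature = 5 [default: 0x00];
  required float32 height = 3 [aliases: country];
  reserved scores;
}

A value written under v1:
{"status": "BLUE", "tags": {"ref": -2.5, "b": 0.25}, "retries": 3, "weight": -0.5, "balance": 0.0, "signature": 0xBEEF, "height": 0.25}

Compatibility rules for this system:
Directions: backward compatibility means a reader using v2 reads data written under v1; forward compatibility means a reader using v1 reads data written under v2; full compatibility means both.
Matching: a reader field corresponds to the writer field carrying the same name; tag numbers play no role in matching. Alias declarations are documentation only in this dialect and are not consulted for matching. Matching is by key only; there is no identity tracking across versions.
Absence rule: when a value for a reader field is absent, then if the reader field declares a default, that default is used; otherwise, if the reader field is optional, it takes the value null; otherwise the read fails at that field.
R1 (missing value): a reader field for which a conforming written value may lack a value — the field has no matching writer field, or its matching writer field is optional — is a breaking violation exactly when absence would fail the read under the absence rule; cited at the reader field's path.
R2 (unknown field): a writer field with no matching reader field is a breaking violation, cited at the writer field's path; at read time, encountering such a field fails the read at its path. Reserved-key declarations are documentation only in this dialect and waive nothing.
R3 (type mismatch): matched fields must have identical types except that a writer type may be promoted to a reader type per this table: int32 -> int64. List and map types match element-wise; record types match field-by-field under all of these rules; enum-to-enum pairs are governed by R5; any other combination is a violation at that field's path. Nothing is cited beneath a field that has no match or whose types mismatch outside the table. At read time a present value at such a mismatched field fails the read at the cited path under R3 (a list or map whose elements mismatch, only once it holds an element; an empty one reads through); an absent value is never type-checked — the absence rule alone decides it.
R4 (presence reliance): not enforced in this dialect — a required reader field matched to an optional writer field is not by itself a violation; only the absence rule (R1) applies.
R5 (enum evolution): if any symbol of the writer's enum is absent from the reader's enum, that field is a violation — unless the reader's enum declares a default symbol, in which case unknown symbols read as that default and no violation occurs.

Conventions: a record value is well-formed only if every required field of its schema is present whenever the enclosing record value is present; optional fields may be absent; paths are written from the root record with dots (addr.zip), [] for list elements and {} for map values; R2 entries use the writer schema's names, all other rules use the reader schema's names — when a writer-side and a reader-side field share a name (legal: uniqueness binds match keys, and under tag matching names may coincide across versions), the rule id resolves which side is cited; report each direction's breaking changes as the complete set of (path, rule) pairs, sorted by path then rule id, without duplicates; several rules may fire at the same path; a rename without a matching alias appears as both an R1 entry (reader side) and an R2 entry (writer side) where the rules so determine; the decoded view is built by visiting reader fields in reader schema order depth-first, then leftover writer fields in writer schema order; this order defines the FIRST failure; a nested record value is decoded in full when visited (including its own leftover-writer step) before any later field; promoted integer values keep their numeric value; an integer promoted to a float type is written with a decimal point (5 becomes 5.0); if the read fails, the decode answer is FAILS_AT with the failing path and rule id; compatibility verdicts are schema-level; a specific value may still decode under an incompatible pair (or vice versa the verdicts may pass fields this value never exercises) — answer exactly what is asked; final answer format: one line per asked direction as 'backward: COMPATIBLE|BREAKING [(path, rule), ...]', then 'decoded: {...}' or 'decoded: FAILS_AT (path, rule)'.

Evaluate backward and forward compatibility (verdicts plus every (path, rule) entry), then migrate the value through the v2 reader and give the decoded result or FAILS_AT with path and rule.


arrows below run writer -> reader for Shipment
backward pass over Shipment, reader schema v2, writer schema v1:
  Channel -> Channel, writer required: status aligns to status
  map<string, float64> -> map<string, float64>, writer required: tags aligns to tags
  int64 -> bool, writer optional: retries aligns to retries
  float32 -> float32, writer optional: weight aligns to weight
  float64 -> float64, writer optional: balance aligns to balance
  bytes -> bytes, writer required: signature aligns to signature
  float32 -> float32, writer required: height aligns to height
  rule R3 violated at retries
  rule R5 violated at status
  => 2 violation(s): backward is BREAKING for Shipment
forward pass over Shipment, reader schema v1, writer schema v2:
  Channel -> Channel, writer required: status aligns to status
  map<string, float64> -> map<string, float64>, writer required: tags aligns to tags
  bool -> int64, writer optional: retries aligns to retries
  float32 -> float32, writer optional: weight aligns to weight
  float64 -> float64, writer optional: balance aligns to balance
  bytes -> bytes, writer required: signature aligns to signature
  float32 -> float32, writer required: height aligns to height
  rule R3 violated at retries
  => 1 violation(s): forward is BREAKING for Shipment
migrating the Shipment value to v2:
  status := "BLUE"
  tags := {"ref": -2.5, "b": 0.25}
  read fails at retries under R3
  => FAILS_AT (retries, R3)

backward: BREAKING [(retries, R3), (status, R5)]; forward: BREAKING [(retries, R3)]; decoded: FAILS_AT (retries, R3)


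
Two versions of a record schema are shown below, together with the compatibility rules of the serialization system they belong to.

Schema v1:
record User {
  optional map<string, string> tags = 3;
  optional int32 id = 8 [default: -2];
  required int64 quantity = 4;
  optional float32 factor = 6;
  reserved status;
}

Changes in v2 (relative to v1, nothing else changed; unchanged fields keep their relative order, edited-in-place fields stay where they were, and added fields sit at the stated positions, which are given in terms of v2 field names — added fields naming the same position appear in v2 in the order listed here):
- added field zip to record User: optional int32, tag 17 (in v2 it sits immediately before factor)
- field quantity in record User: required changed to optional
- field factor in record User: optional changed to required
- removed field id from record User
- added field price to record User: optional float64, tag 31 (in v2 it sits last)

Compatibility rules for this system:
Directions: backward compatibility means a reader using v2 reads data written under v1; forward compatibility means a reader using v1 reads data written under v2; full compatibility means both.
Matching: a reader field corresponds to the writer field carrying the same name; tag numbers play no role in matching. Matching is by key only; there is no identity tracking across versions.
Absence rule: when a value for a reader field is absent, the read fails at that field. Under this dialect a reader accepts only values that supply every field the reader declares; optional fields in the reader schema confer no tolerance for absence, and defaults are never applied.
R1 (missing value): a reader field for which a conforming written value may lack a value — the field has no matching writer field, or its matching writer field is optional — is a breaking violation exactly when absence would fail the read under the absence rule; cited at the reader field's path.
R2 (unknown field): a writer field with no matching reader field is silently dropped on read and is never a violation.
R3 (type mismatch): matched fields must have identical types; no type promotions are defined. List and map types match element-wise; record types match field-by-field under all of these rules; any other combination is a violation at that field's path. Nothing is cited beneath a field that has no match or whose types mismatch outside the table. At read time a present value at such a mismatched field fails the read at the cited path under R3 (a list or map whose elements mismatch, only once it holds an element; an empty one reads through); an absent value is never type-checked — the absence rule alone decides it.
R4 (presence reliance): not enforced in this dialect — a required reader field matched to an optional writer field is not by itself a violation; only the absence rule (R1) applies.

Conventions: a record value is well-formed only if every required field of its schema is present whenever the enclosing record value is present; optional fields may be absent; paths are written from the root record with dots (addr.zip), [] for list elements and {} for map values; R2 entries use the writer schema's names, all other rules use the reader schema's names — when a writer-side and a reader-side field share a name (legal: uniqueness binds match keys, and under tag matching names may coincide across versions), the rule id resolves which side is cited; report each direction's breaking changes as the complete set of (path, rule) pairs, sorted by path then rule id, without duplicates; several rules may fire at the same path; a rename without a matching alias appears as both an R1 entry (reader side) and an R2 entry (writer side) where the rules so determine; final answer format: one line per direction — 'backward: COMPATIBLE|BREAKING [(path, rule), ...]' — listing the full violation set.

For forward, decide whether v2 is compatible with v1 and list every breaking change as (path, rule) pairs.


forward: BREAKING [(id, R1), (quantity, R1), (tags, R1)]

each type pair in User: writer, then reader
forward on User — v1 reading data written by v2:
  map<string, string> -> map<string, string>, writer optional: tags aligns to tags
  id has no writer counterpart
  int64 -> int64, writer optional: quantity aligns to quantity
  float32 -> float32, writer required: factor aligns to factor
  zip (writer side), unknown to reader
  price (writer side), unknown to reader
  breaking: (id, R1)
  breaking: (quantity, R1)
  breaking: (tags, R1)
  forward on User therefore BREAKING (3)
the other User changes do not affect what is asked:
  added field price to record User: optional float64, tag 31 (in v2 it sits last) -> its effect on User is confined to the backward direction, not asked
  removed field id from record User -> its effect on User is confined to the backward direction, not asked
  added field zip to record User: optional int32, tag 17 (in v2 it sits immediately before factor) -> its effect on User is confined to the backward direction, not asked


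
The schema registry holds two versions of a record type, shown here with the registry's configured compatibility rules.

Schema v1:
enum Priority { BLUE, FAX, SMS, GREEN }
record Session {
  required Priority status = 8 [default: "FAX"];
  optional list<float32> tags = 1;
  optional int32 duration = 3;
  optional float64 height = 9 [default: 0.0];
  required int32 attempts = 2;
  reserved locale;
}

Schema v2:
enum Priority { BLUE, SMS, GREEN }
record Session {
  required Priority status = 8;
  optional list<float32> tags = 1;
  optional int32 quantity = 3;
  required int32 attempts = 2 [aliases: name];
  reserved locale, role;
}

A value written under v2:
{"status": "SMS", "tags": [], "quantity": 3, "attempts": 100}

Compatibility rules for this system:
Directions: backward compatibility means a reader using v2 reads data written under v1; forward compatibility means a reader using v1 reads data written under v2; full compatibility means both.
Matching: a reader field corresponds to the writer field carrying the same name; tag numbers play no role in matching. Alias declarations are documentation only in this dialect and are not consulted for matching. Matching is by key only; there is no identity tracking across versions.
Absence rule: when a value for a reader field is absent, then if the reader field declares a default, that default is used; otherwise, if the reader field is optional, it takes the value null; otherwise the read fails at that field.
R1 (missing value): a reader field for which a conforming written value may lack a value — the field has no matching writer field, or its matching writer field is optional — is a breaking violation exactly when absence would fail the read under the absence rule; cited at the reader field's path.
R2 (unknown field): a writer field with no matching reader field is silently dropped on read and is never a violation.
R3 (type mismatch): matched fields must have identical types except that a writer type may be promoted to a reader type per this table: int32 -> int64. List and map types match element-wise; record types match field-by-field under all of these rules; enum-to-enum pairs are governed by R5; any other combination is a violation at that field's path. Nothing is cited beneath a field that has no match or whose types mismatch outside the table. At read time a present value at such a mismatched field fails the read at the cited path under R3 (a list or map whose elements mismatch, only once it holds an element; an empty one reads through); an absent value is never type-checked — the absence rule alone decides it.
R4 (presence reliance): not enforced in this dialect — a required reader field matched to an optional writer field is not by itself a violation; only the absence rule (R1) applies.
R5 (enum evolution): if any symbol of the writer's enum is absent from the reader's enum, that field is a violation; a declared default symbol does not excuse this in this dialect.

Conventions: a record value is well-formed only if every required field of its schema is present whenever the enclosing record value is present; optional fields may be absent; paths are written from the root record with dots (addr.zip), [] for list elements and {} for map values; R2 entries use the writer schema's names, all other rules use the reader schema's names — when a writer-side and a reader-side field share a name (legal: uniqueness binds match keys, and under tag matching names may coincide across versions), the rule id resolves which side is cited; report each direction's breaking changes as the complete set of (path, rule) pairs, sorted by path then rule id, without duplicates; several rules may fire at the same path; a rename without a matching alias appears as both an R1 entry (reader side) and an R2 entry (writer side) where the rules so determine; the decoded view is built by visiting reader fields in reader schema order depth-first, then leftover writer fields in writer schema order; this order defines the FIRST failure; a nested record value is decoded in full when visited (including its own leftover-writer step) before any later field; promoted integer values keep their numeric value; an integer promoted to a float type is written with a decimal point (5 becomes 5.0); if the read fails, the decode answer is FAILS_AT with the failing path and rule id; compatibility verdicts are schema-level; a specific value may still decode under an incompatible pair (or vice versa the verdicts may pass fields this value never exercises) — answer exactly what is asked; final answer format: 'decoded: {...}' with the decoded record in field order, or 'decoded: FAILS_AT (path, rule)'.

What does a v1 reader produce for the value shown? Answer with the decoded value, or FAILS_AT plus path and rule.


arrows below run writer -> reader for Session
decode (reader v1):
  status := "SMS"
  tags := []
  duration := null (missing; optional => null)
  height := 0.0 (missing; default applied)
  attempts := 100
  writer quantity: no reader field; dropped
  => decoded: {"status": "SMS", "tags": [], "duration": null, "height": 0.0, "attempts": 100}
diffs on Session not affecting the asked answer:
  enum Priority (field status in record Session): symbol FAX removed (the field default referencing it is cleared) -> a verdict-level change on Session — the shown value reads the same
  removed field height from record Session -> triggers nothing under the printed rules; the Session answer is the same either way

decoded: {"status": "SMS", "tags": [], "duration": null, "height": 0.0, "attempts": 100}
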